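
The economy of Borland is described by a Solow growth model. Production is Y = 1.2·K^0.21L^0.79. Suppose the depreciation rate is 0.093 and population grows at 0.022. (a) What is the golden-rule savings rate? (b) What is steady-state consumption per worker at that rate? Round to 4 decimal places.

(a) s_gold = 0.2100; (b) c_gold ≈ 1.1678

n + δ = 0.022 + 0.093 = 0.115.
For Cobb-Douglas, s_gold equals capital's share: s_gold = 0.21.
Setting f'(k) = n+δ gives 0.21·1.2·k^(0.21−1) = 0.115, hence k_gold = (0.21·1.2/0.115)^(1/0.79) ≈ 2.6994.
y_gold = 1.2·2.6994^0.21 ≈ 1.4782; c_gold = (1−0.21)·y_gold ≈ 1.1678.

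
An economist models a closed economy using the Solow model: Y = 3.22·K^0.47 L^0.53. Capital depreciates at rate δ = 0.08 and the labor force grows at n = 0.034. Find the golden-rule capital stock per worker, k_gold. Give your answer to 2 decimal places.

n + δ = 0.034 + 0.08 = 0.114.
At the golden rule the marginal product of capital equals n+δ: 0.47·3.22·k^(0.47−1) = 0.114. Solving, k_gold = (0.47·3.22/0.114)^(1/0.53) ≈ 131.5104.

k_gold ≈ 131.51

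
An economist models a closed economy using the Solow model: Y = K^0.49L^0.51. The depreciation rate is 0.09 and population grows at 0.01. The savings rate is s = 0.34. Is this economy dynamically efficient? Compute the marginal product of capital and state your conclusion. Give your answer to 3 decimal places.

n + δ = 0.01 + 0.09 = 0.1.
Steady-state k*: s·k^0.49 = 0.1·k gives k* = (0.34/0.1)^(1/0.51) ≈ 11.0183.
MPK = 0.49·11.0183^(-0.51) ≈ 0.1441.
MPK > n+δ = 0.1, so the economy is dynamically efficient (under-saving).

dynamically efficient; MPK ≈ 0.144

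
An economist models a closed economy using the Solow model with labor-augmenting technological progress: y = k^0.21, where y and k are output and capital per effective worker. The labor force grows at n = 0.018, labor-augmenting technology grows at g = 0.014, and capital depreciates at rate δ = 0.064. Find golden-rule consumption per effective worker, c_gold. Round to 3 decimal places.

c_gold ≈ 0.973

The effective depreciation rate is n + g + δ = 0.018 + 0.014 + 0.064 = 0.096.
At the golden rule the marginal product of capital equals n+g+δ: 0.21·k^(0.21−1) = 0.096. Solving, k_gold = (0.21/0.096)^(1/0.79) ≈ 2.6935.
y_gold = 2.6935^0.21 ≈ 1.2313.
c_gold = y_gold − (n+g+δ)·k_gold = 1.2313 − 0.096·2.6935 ≈ 0.9727.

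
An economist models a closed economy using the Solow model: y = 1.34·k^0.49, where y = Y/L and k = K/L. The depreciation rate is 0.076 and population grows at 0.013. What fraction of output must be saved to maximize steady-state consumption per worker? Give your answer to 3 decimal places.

s_gold = 0.490

Capital per worker breaks even when investment replaces (n + δ)·k; here n + δ = 0.089.
At the golden rule MPK = n+δ, and in any Cobb-Douglas steady state s = (n+δ)·k/y = MPK·k/y = capital's share 0.49.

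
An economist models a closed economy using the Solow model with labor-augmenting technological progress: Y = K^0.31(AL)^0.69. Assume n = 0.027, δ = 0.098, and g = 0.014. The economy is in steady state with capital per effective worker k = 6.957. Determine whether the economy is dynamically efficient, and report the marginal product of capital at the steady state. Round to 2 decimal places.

Capital per effective worker breaks even when investment replaces (n + g + δ)·k; here n + g + δ = 0.139.
MPK = 0.31·k^(0.31−1) = 0.31·6.957^(-0.69) ≈ 0.0813.
MPK < 0.139, so the economy is dynamically inefficient (over-saving).

dynamically inefficient; MPK ≈ 0.08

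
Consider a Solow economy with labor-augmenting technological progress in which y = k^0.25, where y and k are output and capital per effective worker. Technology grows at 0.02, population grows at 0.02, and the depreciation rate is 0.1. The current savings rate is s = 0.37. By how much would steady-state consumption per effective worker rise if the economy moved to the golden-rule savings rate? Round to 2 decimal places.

Δc ≈ 0.04

Capital per effective worker breaks even when investment replaces (n + g + δ)·k; here n + g + δ = 0.14.
Current steady state (s = 0.37): k* = (0.37/0.14)^(1/0.75) ≈ 3.6540, y* = 3.6540^0.25 ≈ 1.3826, c* = (1−0.37)·1.3826 ≈ 0.8710.
Maximizing c = f(k) − (n+g+δ)·k gives f'(k) = n+g+δ, i.e. 0.25·k^(0.25−1) = 0.14, so k_gold = (0.25/0.14)^(1/0.75) ≈ 2.1665.
y_gold = 2.1665^0.25 ≈ 1.2132, c_gold = y_gold − 0.14·k_gold ≈ 0.9099.
Gain: Δc = 0.9099 − 0.8710 ≈ 0.0389.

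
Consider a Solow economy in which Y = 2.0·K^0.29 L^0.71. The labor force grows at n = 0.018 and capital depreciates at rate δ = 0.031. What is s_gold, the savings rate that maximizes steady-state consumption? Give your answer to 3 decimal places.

s_gold = 0.290

The effective depreciation rate is n + δ = 0.018 + 0.031 = 0.049.
At the golden rule MPK = n+δ, and in any Cobb-Douglas steady state s = (n+δ)·k/y = MPK·k/y = capital's share 0.29.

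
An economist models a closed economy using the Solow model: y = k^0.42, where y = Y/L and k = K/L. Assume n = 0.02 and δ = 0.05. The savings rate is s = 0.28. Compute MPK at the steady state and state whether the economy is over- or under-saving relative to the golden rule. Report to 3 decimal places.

under-saving; MPK ≈ 0.105

The effective depreciation rate is n + δ = 0.02 + 0.05 = 0.07.
Steady-state k*: s·k^0.42 = 0.07·k gives k* = (0.28/0.07)^(1/0.58) ≈ 10.9153.
MPK = 0.42·10.9153^(-0.58) ≈ 0.1050.
MPK > n+δ = 0.07, so the economy is dynamically efficient (under-saving).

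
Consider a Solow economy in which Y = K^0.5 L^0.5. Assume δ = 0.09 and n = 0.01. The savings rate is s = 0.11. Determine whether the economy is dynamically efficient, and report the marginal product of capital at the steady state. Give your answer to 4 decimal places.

dynamically efficient; MPK ≈ 0.4545

The effective depreciation rate is n + δ = 0.01 + 0.09 = 0.1.
Steady-state k*: s·k^0.5 = 0.1·k gives k* = (0.11/0.1)^(1/0.5) ≈ 1.2100.
MPK = 0.5·1.2100^(-0.5) ≈ 0.4545.
MPK > n+δ = 0.1, so the economy is dynamically efficient (under-saving).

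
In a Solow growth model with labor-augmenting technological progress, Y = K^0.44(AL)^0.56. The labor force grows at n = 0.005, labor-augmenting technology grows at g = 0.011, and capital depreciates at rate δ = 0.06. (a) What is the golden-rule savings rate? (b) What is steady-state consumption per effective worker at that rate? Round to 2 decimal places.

(a) s_gold = 0.44; (b) c_gold ≈ 2.23

Break-even investment rate: n + g + δ = 0.005 + 0.011 + 0.06 = 0.076.
For Cobb-Douglas, s_gold equals capital's share: s_gold = 0.44.
Maximizing c = f(k) − (n+g+δ)·k gives f'(k) = n+g+δ, i.e. 0.44·k^(0.44−1) = 0.076, so k_gold = (0.44/0.076)^(1/0.56) ≈ 23.0068.
y_gold = 23.0068^0.44 ≈ 3.9739; c_gold = (1−0.44)·y_gold ≈ 2.2254.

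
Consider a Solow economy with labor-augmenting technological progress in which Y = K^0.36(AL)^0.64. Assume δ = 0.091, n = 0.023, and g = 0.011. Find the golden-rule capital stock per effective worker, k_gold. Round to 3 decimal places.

The effective depreciation rate is n + g + δ = 0.023 + 0.011 + 0.091 = 0.125.
At the golden rule the marginal product of capital equals n+g+δ: 0.36·k^(0.36−1) = 0.125. Solving, k_gold = (0.36/0.125)^(1/0.64) ≈ 5.2216.

k_gold ≈ 5.222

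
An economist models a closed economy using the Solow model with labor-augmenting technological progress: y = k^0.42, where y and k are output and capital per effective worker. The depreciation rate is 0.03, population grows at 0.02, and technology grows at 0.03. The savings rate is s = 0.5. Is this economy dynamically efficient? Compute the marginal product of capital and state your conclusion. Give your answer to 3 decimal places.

dynamically inefficient; MPK ≈ 0.067

The effective depreciation rate is n + g + δ = 0.02 + 0.03 + 0.03 = 0.08.
Steady-state k*: s·k^0.42 = 0.08·k gives k* = (0.5/0.08)^(1/0.58) ≈ 23.5617.
MPK = 0.42·23.5617^(-0.58) ≈ 0.0672.
MPK < n+g+δ = 0.08, so the economy is dynamically inefficient (over-saving).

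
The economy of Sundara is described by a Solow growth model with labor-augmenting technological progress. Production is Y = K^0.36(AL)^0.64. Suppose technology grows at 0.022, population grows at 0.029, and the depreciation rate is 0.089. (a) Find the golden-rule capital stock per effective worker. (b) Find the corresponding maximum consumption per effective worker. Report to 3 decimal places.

(a) k_gold ≈ 4.374; (b) c_gold ≈ 1.089

Break-even investment rate: n + g + δ = 0.029 + 0.022 + 0.089 = 0.14.
At the golden rule the marginal product of capital equals n+g+δ: 0.36·k^(0.36−1) = 0.14. Solving, k_gold = (0.36/0.14)^(1/0.64) ≈ 4.3742.
y_gold = 4.3742^0.36 ≈ 1.7011; c_gold = y_gold − 0.14·k_gold ≈ 1.0887.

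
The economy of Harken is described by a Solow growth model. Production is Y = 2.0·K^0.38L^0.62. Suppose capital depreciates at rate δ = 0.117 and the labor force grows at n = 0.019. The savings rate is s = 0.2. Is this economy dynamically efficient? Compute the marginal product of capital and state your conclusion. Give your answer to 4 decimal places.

dynamically efficient; MPK ≈ 0.2584

n + δ = 0.019 + 0.117 = 0.136.
Steady-state k*: s·A·k^0.38 = 0.136·k gives k* = (0.2·2.0/0.136)^(1/0.62) ≈ 5.6974.
MPK = 0.38·2.0·5.6974^(-0.62) ≈ 0.2584.
MPK > n+δ = 0.136, so the economy is dynamically efficient (under-saving).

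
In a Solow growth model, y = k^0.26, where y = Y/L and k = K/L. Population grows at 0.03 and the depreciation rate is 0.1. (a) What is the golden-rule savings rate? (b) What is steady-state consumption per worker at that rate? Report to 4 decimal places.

(a) s_gold = 0.2600; (b) c_gold ≈ 0.9441

The effective depreciation rate is n + δ = 0.03 + 0.1 = 0.13.
For Cobb-Douglas, s_gold equals capital's share: s_gold = 0.26.
Golden rule sets MPK = n+δ: 0.26·k^(0.26−1) = 0.13, so k_gold = (0.26/0.13)^(1/0.74) ≈ 2.5515.
y_gold = 2.5515^0.26 ≈ 1.2758; c_gold = (1−0.26)·y_gold ≈ 0.9441.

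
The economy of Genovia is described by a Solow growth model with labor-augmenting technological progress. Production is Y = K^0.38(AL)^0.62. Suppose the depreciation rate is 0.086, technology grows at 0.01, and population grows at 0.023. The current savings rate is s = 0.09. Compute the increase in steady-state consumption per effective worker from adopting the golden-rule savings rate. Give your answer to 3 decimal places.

Break-even investment rate: n + g + δ = 0.023 + 0.01 + 0.086 = 0.119.
Current steady state (s = 0.09): k* = (0.09/0.119)^(1/0.62) ≈ 0.6373, y* = 0.6373^0.38 ≈ 0.8427, c* = (1−0.09)·0.8427 ≈ 0.7668.
Golden rule sets MPK = n+g+δ: 0.38·k^(0.38−1) = 0.119, so k_gold = (0.38/0.119)^(1/0.62) ≈ 6.5056.
y_gold = 6.5056^0.38 ≈ 2.0373, c_gold = y_gold − 0.119·k_gold ≈ 1.2631.
Gain: Δc = 1.2631 − 0.7668 ≈ 0.4963.

Δc ≈ 0.496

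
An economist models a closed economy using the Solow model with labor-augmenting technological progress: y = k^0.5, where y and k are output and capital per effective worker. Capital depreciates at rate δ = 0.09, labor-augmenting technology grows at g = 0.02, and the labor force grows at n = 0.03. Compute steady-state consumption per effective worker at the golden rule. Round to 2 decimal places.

Break-even investment rate: n + g + δ = 0.03 + 0.02 + 0.09 = 0.14.
Setting f'(k) = n+g+δ gives 0.5·k^(0.5−1) = 0.14, hence k_gold = (0.5/0.14)^(1/0.5) ≈ 12.7551.
y_gold = 12.7551^0.5 ≈ 3.5714.
c_gold = y_gold − (n+g+δ)·k_gold = 3.5714 − 0.14·12.7551 ≈ 1.7857.

c_gold ≈ 1.79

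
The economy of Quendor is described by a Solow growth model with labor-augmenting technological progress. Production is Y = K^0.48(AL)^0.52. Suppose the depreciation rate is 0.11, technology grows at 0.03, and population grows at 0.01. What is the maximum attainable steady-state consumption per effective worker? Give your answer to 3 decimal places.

Break-even investment rate: n + g + δ = 0.01 + 0.03 + 0.11 = 0.15.
Maximizing c = f(k) − (n+g+δ)·k gives f'(k) = n+g+δ, i.e. 0.48·k^(0.48−1) = 0.15, so k_gold = (0.48/0.15)^(1/0.52) ≈ 9.3636.
y_gold = 9.3636^0.48 ≈ 2.9261.
c_gold = y_gold − (n+g+δ)·k_gold = 2.9261 − 0.15·9.3636 ≈ 1.5216.

c_gold ≈ 1.522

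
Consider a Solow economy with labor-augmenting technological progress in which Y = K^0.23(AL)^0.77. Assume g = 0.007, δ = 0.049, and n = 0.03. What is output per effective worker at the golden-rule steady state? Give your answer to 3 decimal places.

Break-even investment rate: n + g + δ = 0.03 + 0.007 + 0.049 = 0.086.
Golden rule sets MPK = n+g+δ: 0.23·k^(0.23−1) = 0.086, so k_gold = (0.23/0.086)^(1/0.77) ≈ 3.5879.
Output: y_gold = k_gold^0.23 = 3.5879^0.23 ≈ 1.3416.

y_gold ≈ 1.342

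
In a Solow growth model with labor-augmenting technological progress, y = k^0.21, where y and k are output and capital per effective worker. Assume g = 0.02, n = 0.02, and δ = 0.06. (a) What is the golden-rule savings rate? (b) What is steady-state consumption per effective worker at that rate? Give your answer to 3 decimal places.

(a) s_gold = 0.210; (b) c_gold ≈ 0.962

Break-even investment rate: n + g + δ = 0.02 + 0.02 + 0.06 = 0.1.
For Cobb-Douglas, s_gold equals capital's share: s_gold = 0.21.
At the golden rule the marginal product of capital equals n+g+δ: 0.21·k^(0.21−1) = 0.1. Solving, k_gold = (0.21/0.1)^(1/0.79) ≈ 2.5578.
y_gold = 2.5578^0.21 ≈ 1.2180; c_gold = (1−0.21)·y_gold ≈ 0.9622.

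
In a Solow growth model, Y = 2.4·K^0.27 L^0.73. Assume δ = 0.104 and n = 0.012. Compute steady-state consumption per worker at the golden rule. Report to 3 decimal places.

c_gold ≈ 3.310

n + δ = 0.012 + 0.104 = 0.116.
At the golden rule the marginal product of capital equals n+δ: 0.27·2.4·k^(0.27−1) = 0.116. Solving, k_gold = (0.27·2.4/0.116)^(1/0.73) ≈ 10.5548.
y_gold = 2.4·10.5548^0.27 ≈ 4.5346.
c_gold = y_gold − (n+δ)·k_gold = 4.5346 − 0.116·10.5548 ≈ 3.3103.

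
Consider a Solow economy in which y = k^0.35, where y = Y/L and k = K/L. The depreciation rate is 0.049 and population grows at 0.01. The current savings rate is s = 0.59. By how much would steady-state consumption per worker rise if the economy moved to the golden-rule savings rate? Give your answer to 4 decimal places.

Δc ≈ 0.2788

Capital per worker breaks even when investment replaces (n + δ)·k; here n + δ = 0.059.
Current steady state (s = 0.59): k* = (0.59/0.059)^(1/0.65) ≈ 34.5511, y* = 34.5511^0.35 ≈ 3.4551, c* = (1−0.59)·3.4551 ≈ 1.4166.
Golden rule sets MPK = n+δ: 0.35·k^(0.35−1) = 0.059, so k_gold = (0.35/0.059)^(1/0.65) ≈ 15.4726.
y_gold = 15.4726^0.35 ≈ 2.6082, c_gold = y_gold − 0.059·k_gold ≈ 1.6954.
Gain: Δc = 1.6954 − 1.4166 ≈ 0.2788.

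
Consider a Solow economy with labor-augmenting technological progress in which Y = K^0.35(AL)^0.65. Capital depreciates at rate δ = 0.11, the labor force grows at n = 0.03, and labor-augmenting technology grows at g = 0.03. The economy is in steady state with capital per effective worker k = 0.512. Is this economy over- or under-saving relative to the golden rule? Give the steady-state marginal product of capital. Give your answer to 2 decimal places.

under-saving; MPK ≈ 0.54

The effective depreciation rate is n + g + δ = 0.03 + 0.03 + 0.11 = 0.17.
MPK = 0.35·k^(0.35−1) = 0.35·0.512^(-0.65) ≈ 0.5408.
MPK > 0.17, so the economy is dynamically efficient (under-saving).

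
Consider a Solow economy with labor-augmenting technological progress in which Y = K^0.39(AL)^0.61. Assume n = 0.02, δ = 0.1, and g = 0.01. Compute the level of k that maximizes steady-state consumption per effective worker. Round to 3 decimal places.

k_gold ≈ 6.056

The effective depreciation rate is n + g + δ = 0.02 + 0.01 + 0.1 = 0.13.
At the golden rule the marginal product of capital equals n+g+δ: 0.39·k^(0.39−1) = 0.13. Solving, k_gold = (0.39/0.13)^(1/0.61) ≈ 6.0557.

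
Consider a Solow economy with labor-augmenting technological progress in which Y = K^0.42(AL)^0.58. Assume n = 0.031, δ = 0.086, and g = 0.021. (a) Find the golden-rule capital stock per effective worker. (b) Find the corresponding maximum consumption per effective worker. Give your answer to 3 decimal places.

Capital per effective worker breaks even when investment replaces (n + g + δ)·k; here n + g + δ = 0.138.
Golden rule sets MPK = n+g+δ: 0.42·k^(0.42−1) = 0.138, so k_gold = (0.42/0.138)^(1/0.58) ≈ 6.8139.
y_gold = 6.8139^0.42 ≈ 2.2389; c_gold = y_gold − 0.138·k_gold ≈ 1.2985.

(a) k_gold ≈ 6.814; (b) c_gold ≈ 1.299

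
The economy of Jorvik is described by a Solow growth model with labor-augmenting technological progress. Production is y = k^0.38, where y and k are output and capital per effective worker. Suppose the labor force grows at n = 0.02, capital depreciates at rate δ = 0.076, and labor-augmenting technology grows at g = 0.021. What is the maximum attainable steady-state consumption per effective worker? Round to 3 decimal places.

Capital per effective worker breaks even when investment replaces (n + g + δ)·k; here n + g + δ = 0.117.
Maximizing c = f(k) − (n+g+δ)·k gives f'(k) = n+g+δ, i.e. 0.38·k^(0.38−1) = 0.117, so k_gold = (0.38/0.117)^(1/0.62) ≈ 6.6859.
y_gold = 6.6859^0.38 ≈ 2.0585.
c_gold = y_gold − (n+g+δ)·k_gold = 2.0585 − 0.117·6.6859 ≈ 1.2763.

c_gold ≈ 1.276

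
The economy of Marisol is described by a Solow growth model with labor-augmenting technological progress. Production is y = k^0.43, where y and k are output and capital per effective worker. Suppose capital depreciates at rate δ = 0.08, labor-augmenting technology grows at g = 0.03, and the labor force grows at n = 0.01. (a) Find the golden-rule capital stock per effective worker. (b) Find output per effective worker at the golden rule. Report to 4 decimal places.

(a) k_gold ≈ 9.3850; (b) y_gold ≈ 2.6191

Capital per effective worker breaks even when investment replaces (n + g + δ)·k; here n + g + δ = 0.12.
Maximizing c = f(k) − (n+g+δ)·k gives f'(k) = n+g+δ, i.e. 0.43·k^(0.43−1) = 0.12, so k_gold = (0.43/0.12)^(1/0.57) ≈ 9.3850.
y_gold = 9.3850^0.43 ≈ 2.6191.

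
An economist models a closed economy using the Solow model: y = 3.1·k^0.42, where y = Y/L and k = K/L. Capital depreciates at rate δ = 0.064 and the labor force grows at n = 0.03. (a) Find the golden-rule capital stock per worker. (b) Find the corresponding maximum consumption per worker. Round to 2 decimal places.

Capital per worker breaks even when investment replaces (n + δ)·k; here n + δ = 0.094.
Setting f'(k) = n+δ gives 0.42·3.1·k^(0.42−1) = 0.094, hence k_gold = (0.42·3.1/0.094)^(1/0.58) ≈ 92.9125.
y_gold = 3.1·92.9125^0.42 ≈ 20.7947; c_gold = y_gold − 0.094·k_gold ≈ 12.0609.

(a) k_gold ≈ 92.91; (b) c_gold ≈ 12.06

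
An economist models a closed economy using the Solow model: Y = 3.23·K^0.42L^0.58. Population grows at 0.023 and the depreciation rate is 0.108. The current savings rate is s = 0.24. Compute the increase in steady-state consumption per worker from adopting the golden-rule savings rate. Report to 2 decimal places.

The effective depreciation rate is n + δ = 0.023 + 0.108 = 0.131.
Current steady state (s = 0.24): k* = (0.24·3.23/0.131)^(1/0.58) ≈ 21.4427, y* = 3.23·21.4427^0.42 ≈ 11.7042, c* = (1−0.24)·11.7042 ≈ 8.8952.
Golden rule sets MPK = n+δ: 0.42·3.23·k^(0.42−1) = 0.131, so k_gold = (0.42·3.23/0.131)^(1/0.58) ≈ 56.2744.
y_gold = 3.23·56.2744^0.42 ≈ 17.5523, c_gold = y_gold − 0.131·k_gold ≈ 10.1803.
Gain: Δc = 10.1803 − 8.8952 ≈ 1.2852.

Δc ≈ 1.29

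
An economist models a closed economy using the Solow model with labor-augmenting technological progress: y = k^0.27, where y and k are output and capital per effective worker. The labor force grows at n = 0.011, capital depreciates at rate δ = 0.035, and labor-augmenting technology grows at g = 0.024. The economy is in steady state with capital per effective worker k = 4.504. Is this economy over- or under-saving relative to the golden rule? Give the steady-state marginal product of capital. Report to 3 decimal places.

under-saving; MPK ≈ 0.090

Break-even investment rate: n + g + δ = 0.011 + 0.024 + 0.035 = 0.07.
MPK = 0.27·k^(0.27−1) = 0.27·4.504^(-0.73) ≈ 0.0900.
MPK > 0.07, so the economy is dynamically efficient (under-saving).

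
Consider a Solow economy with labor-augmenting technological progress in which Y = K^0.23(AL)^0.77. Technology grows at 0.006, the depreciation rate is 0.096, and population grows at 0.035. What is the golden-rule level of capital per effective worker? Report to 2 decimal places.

k_gold ≈ 1.96

Capital per effective worker breaks even when investment replaces (n + g + δ)·k; here n + g + δ = 0.137.
Golden rule sets MPK = n+g+δ: 0.23·k^(0.23−1) = 0.137, so k_gold = (0.23/0.137)^(1/0.77) ≈ 1.9598.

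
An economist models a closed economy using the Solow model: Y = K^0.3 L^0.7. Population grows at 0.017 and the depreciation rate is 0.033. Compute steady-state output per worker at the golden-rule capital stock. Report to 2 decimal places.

y_gold ≈ 2.16

Break-even investment rate: n + δ = 0.017 + 0.033 = 0.05.
Golden rule sets MPK = n+δ: 0.3·k^(0.3−1) = 0.05, so k_gold = (0.3/0.05)^(1/0.7) ≈ 12.9314.
Output: y_gold = k_gold^0.3 = 12.9314^0.3 ≈ 2.1552.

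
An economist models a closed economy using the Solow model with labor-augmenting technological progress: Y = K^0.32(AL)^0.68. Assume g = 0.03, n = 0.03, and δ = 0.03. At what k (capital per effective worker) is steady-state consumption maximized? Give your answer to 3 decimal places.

Break-even investment rate: n + g + δ = 0.03 + 0.03 + 0.03 = 0.09.
Setting f'(k) = n+g+δ gives 0.32·k^(0.32−1) = 0.09, hence k_gold = (0.32/0.09)^(1/0.68) ≈ 6.4589.

k_gold ≈ 6.459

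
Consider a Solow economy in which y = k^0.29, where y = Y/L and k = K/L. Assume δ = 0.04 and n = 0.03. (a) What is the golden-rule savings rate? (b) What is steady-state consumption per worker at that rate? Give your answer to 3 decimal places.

The effective depreciation rate is n + δ = 0.03 + 0.04 = 0.07.
For Cobb-Douglas, s_gold equals capital's share: s_gold = 0.29.
Setting f'(k) = n+δ gives 0.29·k^(0.29−1) = 0.07, hence k_gold = (0.29/0.07)^(1/0.71) ≈ 7.4035.
y_gold = 7.4035^0.29 ≈ 1.7870; c_gold = (1−0.29)·y_gold ≈ 1.2688.

(a) s_gold = 0.290; (b) c_gold ≈ 1.269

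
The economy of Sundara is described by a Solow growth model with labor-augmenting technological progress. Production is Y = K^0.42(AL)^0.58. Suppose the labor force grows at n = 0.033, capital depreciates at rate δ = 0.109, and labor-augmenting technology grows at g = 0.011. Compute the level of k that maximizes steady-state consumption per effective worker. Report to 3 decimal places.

The effective depreciation rate is n + g + δ = 0.033 + 0.011 + 0.109 = 0.153.
Setting f'(k) = n+g+δ gives 0.42·k^(0.42−1) = 0.153, hence k_gold = (0.42/0.153)^(1/0.58) ≈ 5.7034.

k_gold ≈ 5.703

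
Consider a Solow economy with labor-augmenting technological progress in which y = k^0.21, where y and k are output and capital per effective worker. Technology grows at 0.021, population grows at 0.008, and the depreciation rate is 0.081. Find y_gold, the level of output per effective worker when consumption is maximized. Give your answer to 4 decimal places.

The effective depreciation rate is n + g + δ = 0.008 + 0.021 + 0.081 = 0.11.
Maximizing c = f(k) − (n+g+δ)·k gives f'(k) = n+g+δ, i.e. 0.21·k^(0.21−1) = 0.11, so k_gold = (0.21/0.11)^(1/0.79) ≈ 2.2671.
Output: y_gold = k_gold^0.21 = 2.2671^0.21 ≈ 1.1875.

y_gold ≈ 1.1875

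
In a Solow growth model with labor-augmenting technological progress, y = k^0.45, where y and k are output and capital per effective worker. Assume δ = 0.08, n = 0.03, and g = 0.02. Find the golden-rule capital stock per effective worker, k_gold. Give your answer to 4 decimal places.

k_gold ≈ 9.5607

The effective depreciation rate is n + g + δ = 0.03 + 0.02 + 0.08 = 0.13.
At the golden rule the marginal product of capital equals n+g+δ: 0.45·k^(0.45−1) = 0.13. Solving, k_gold = (0.45/0.13)^(1/0.55) ≈ 9.5607.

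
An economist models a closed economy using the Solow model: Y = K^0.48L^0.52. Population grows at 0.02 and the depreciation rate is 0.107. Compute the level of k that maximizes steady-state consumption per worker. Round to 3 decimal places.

Break-even investment rate: n + δ = 0.02 + 0.107 = 0.127.
Setting f'(k) = n+δ gives 0.48·k^(0.48−1) = 0.127, hence k_gold = (0.48/0.127)^(1/0.52) ≈ 12.8961.

k_gold ≈ 12.896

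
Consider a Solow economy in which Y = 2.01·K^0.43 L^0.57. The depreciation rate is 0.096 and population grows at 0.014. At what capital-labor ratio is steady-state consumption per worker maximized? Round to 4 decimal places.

k_gold ≈ 37.2094

Capital per worker breaks even when investment replaces (n + δ)·k; here n + δ = 0.11.
Setting f'(k) = n+δ gives 0.43·2.01·k^(0.43−1) = 0.11, hence k_gold = (0.43·2.01/0.11)^(1/0.57) ≈ 37.2094.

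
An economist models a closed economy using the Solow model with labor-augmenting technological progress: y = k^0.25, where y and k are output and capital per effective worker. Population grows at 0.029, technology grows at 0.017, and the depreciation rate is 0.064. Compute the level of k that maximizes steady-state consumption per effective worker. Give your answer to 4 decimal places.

The effective depreciation rate is n + g + δ = 0.029 + 0.017 + 0.064 = 0.11.
At the golden rule the marginal product of capital equals n+g+δ: 0.25·k^(0.25−1) = 0.11. Solving, k_gold = (0.25/0.11)^(1/0.75) ≈ 2.9881.

k_gold ≈ 2.9881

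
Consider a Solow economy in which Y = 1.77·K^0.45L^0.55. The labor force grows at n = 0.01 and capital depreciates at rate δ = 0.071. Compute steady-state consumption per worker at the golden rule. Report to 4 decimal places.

Capital per worker breaks even when investment replaces (n + δ)·k; here n + δ = 0.081.
Golden rule sets MPK = n+δ: 0.45·1.77·k^(0.45−1) = 0.081, so k_gold = (0.45·1.77/0.081)^(1/0.55) ≈ 63.8132.
y_gold = 1.77·63.8132^0.45 ≈ 11.4864.
c_gold = y_gold − (n+δ)·k_gold = 11.4864 − 0.081·63.8132 ≈ 6.3175.

c_gold ≈ 6.3175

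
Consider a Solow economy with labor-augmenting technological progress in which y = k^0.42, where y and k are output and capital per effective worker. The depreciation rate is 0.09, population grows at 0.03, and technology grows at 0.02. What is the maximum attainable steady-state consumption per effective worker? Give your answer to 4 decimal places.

n + g + δ = 0.03 + 0.02 + 0.09 = 0.14.
Setting f'(k) = n+g+δ gives 0.42·k^(0.42−1) = 0.14, hence k_gold = (0.42/0.14)^(1/0.58) ≈ 6.6470.
y_gold = 6.6470^0.42 ≈ 2.2157.
c_gold = y_gold − (n+g+δ)·k_gold = 2.2157 − 0.14·6.6470 ≈ 1.2851.

c_gold ≈ 1.2851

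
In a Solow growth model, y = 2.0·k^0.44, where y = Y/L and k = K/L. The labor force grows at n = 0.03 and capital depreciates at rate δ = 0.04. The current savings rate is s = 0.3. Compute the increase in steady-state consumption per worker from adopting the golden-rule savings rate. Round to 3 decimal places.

The effective depreciation rate is n + δ = 0.03 + 0.04 = 0.07.
Current steady state (s = 0.3): k* = (0.3·2.0/0.07)^(1/0.56) ≈ 46.3625, y* = 2.0·46.3625^0.44 ≈ 10.8179, c* = (1−0.3)·10.8179 ≈ 7.5725.
Golden rule sets MPK = n+δ: 0.44·2.0·k^(0.44−1) = 0.07, so k_gold = (0.44·2.0/0.07)^(1/0.56) ≈ 91.8728.
y_gold = 2.0·91.8728^0.44 ≈ 14.6161, c_gold = y_gold − 0.07·k_gold ≈ 8.1850.
Gain: Δc = 8.1850 − 7.5725 ≈ 0.6125.

Δc ≈ 0.612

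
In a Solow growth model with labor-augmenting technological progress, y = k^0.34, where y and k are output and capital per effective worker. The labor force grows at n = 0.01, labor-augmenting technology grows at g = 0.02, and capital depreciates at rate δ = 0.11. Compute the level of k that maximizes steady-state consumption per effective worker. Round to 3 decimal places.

k_gold ≈ 3.836

n + g + δ = 0.01 + 0.02 + 0.11 = 0.14.
Golden rule sets MPK = n+g+δ: 0.34·k^(0.34−1) = 0.14, so k_gold = (0.34/0.14)^(1/0.66) ≈ 3.8359.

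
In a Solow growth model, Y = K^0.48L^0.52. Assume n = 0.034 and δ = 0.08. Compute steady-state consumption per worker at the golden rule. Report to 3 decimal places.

Capital per worker breaks even when investment replaces (n + δ)·k; here n + δ = 0.114.
At the golden rule the marginal product of capital equals n+δ: 0.48·k^(0.48−1) = 0.114. Solving, k_gold = (0.48/0.114)^(1/0.52) ≈ 15.8726.
y_gold = 15.8726^0.48 ≈ 3.7697.
c_gold = y_gold − (n+δ)·k_gold = 3.7697 − 0.114·15.8726 ≈ 1.9603.

c_gold ≈ 1.960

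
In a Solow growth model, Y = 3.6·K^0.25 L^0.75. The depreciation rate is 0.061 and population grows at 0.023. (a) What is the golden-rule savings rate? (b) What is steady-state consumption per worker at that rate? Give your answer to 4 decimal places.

Capital per worker breaks even when investment replaces (n + δ)·k; here n + δ = 0.084.
For Cobb-Douglas, s_gold equals capital's share: s_gold = 0.25.
Setting f'(k) = n+δ gives 0.25·3.6·k^(0.25−1) = 0.084, hence k_gold = (0.25·3.6/0.084)^(1/0.75) ≈ 23.6202.
y_gold = 3.6·23.6202^0.25 ≈ 7.9364; c_gold = (1−0.25)·y_gold ≈ 5.9523.

(a) s_gold = 0.2500; (b) c_gold ≈ 5.9523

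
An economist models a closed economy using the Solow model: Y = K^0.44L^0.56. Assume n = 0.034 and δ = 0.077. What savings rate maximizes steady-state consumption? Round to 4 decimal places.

s_gold = 0.4400

n + δ = 0.034 + 0.077 = 0.111.
At the golden rule MPK = n+δ, and in any Cobb-Douglas steady state s = (n+δ)·k/y = MPK·k/y = capital's share 0.44.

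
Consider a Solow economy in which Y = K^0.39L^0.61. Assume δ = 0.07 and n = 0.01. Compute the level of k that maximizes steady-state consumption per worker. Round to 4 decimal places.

Capital per worker breaks even when investment replaces (n + δ)·k; here n + δ = 0.08.
At the golden rule the marginal product of capital equals n+δ: 0.39·k^(0.39−1) = 0.08. Solving, k_gold = (0.39/0.08)^(1/0.61) ≈ 13.4223.

k_gold ≈ 13.4223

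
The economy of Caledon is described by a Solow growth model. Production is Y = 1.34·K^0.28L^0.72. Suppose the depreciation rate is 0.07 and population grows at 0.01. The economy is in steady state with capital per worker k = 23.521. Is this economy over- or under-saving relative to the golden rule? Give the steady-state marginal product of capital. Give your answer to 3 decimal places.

Break-even investment rate: n + δ = 0.01 + 0.07 = 0.08.
MPK = 0.28·1.34·k^(0.28−1) = 0.28·1.34·23.521^(-0.72) ≈ 0.0386.
MPK < 0.08, so the economy is dynamically inefficient (over-saving).

over-saving; MPK ≈ 0.039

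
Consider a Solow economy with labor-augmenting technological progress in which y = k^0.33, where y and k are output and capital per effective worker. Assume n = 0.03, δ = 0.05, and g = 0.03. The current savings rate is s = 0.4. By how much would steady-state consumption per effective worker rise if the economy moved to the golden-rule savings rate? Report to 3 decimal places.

Break-even investment rate: n + g + δ = 0.03 + 0.03 + 0.05 = 0.11.
Current steady state (s = 0.4): k* = (0.4/0.11)^(1/0.67) ≈ 6.8678, y* = 6.8678^0.33 ≈ 1.8886, c* = (1−0.4)·1.8886 ≈ 1.1332.
At the golden rule the marginal product of capital equals n+g+δ: 0.33·k^(0.33−1) = 0.11. Solving, k_gold = (0.33/0.11)^(1/0.67) ≈ 5.1537.
y_gold = 5.1537^0.33 ≈ 1.7179, c_gold = y_gold − 0.11·k_gold ≈ 1.1510.
Gain: Δc = 1.1510 − 1.1332 ≈ 0.0178.

Δc ≈ 0.018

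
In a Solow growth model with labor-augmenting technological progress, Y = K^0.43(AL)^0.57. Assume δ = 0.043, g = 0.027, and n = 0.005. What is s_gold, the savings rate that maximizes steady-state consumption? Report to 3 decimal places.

n + g + δ = 0.005 + 0.027 + 0.043 = 0.075.
At the golden rule MPK = n+g+δ, and in any Cobb-Douglas steady state s = (n+g+δ)·k/y = MPK·k/y = capital's share 0.43.

s_gold = 0.430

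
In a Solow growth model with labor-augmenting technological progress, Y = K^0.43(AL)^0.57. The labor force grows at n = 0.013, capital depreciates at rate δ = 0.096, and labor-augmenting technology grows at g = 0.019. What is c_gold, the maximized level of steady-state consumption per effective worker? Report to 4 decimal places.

c_gold ≈ 1.4219

n + g + δ = 0.013 + 0.019 + 0.096 = 0.128.
Setting f'(k) = n+g+δ gives 0.43·k^(0.43−1) = 0.128, hence k_gold = (0.43/0.128)^(1/0.57) ≈ 8.3803.
y_gold = 8.3803^0.43 ≈ 2.4946.
c_gold = y_gold − (n+g+δ)·k_gold = 2.4946 − 0.128·8.3803 ≈ 1.4219.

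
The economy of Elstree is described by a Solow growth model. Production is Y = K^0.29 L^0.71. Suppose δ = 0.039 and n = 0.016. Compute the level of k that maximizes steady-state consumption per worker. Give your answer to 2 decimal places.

The effective depreciation rate is n + δ = 0.016 + 0.039 = 0.055.
Setting f'(k) = n+δ gives 0.29·k^(0.29−1) = 0.055, hence k_gold = (0.29/0.055)^(1/0.71) ≈ 10.3980.

k_gold ≈ 10.40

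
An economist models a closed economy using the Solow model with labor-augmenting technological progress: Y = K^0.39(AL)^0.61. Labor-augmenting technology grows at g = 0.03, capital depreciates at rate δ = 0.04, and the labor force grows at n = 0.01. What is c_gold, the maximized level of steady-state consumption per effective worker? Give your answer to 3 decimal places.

n + g + δ = 0.01 + 0.03 + 0.04 = 0.08.
Maximizing c = f(k) − (n+g+δ)·k gives f'(k) = n+g+δ, i.e. 0.39·k^(0.39−1) = 0.08, so k_gold = (0.39/0.08)^(1/0.61) ≈ 13.4223.
y_gold = 13.4223^0.39 ≈ 2.7533.
c_gold = y_gold − (n+g+δ)·k_gold = 2.7533 − 0.08·13.4223 ≈ 1.6795.

c_gold ≈ 1.680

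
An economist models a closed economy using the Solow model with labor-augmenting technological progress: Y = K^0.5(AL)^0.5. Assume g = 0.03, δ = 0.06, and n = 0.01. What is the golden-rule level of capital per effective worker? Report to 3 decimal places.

Capital per effective worker breaks even when investment replaces (n + g + δ)·k; here n + g + δ = 0.1.
Setting f'(k) = n+g+δ gives 0.5·k^(0.5−1) = 0.1, hence k_gold = (0.5/0.1)^(1/0.5) ≈ 25.0000.

k_gold ≈ 25.000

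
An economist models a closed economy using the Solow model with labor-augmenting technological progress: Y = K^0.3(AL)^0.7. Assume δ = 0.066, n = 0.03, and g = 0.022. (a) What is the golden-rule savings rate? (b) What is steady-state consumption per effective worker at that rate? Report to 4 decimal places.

n + g + δ = 0.03 + 0.022 + 0.066 = 0.118.
For Cobb-Douglas, s_gold equals capital's share: s_gold = 0.3.
Golden rule sets MPK = n+g+δ: 0.3·k^(0.3−1) = 0.118, so k_gold = (0.3/0.118)^(1/0.7) ≈ 3.7924.
y_gold = 3.7924^0.3 ≈ 1.4917; c_gold = (1−0.3)·y_gold ≈ 1.0442.

(a) s_gold = 0.3000; (b) c_gold ≈ 1.0442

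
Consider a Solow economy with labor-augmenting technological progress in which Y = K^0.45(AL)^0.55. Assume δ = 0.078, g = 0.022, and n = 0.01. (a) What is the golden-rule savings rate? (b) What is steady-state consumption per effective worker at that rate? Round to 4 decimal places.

(a) s_gold = 0.4500; (b) c_gold ≈ 1.7416

Break-even investment rate: n + g + δ = 0.01 + 0.022 + 0.078 = 0.11.
For Cobb-Douglas, s_gold equals capital's share: s_gold = 0.45.
Golden rule sets MPK = n+g+δ: 0.45·k^(0.45−1) = 0.11, so k_gold = (0.45/0.11)^(1/0.55) ≈ 12.9539.
y_gold = 12.9539^0.45 ≈ 3.1665; c_gold = (1−0.45)·y_gold ≈ 1.7416.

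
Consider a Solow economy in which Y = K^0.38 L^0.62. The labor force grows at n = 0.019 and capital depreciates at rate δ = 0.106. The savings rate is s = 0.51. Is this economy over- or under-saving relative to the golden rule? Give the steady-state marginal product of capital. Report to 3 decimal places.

over-saving; MPK ≈ 0.093

n + δ = 0.019 + 0.106 = 0.125.
Steady-state k*: s·k^0.38 = 0.125·k gives k* = (0.51/0.125)^(1/0.62) ≈ 9.6591.
MPK = 0.38·9.6591^(-0.62) ≈ 0.0931.
MPK < n+δ = 0.125, so the economy is dynamically inefficient (over-saving).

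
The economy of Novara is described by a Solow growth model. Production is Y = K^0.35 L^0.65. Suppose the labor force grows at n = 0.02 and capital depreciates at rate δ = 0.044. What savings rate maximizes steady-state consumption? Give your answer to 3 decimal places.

s_gold = 0.350

n + δ = 0.02 + 0.044 = 0.064.
At the golden rule MPK = n+δ, and in any Cobb-Douglas steady state s = (n+δ)·k/y = MPK·k/y = capital's share 0.35.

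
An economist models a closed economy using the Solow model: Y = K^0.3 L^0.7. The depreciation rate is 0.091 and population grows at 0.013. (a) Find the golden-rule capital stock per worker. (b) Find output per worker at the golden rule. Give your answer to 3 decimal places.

Break-even investment rate: n + δ = 0.013 + 0.091 = 0.104.
At the golden rule the marginal product of capital equals n+δ: 0.3·k^(0.3−1) = 0.104. Solving, k_gold = (0.3/0.104)^(1/0.7) ≈ 4.5422.
y_gold = 4.5422^0.3 ≈ 1.5746.

(a) k_gold ≈ 4.542; (b) y_gold ≈ 1.575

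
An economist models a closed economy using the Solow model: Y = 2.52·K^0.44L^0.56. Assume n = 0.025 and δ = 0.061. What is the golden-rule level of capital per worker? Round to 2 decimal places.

Break-even investment rate: n + δ = 0.025 + 0.061 = 0.086.
At the golden rule the marginal product of capital equals n+δ: 0.44·2.52·k^(0.44−1) = 0.086. Solving, k_gold = (0.44·2.52/0.086)^(1/0.56) ≈ 96.1117.

k_gold ≈ 96.11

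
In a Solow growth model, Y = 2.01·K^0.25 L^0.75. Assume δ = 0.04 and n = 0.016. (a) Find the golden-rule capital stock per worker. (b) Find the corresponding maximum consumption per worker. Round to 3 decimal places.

(a) k_gold ≈ 18.647; (b) c_gold ≈ 3.133

Capital per worker breaks even when investment replaces (n + δ)·k; here n + δ = 0.056.
At the golden rule the marginal product of capital equals n+δ: 0.25·2.01·k^(0.25−1) = 0.056. Solving, k_gold = (0.25·2.01/0.056)^(1/0.75) ≈ 18.6465.
y_gold = 2.01·18.6465^0.25 ≈ 4.1768; c_gold = y_gold − 0.056·k_gold ≈ 3.1326.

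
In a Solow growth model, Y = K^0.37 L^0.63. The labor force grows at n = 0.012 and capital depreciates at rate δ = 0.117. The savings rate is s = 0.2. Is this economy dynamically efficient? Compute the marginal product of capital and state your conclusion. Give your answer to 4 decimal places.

Break-even investment rate: n + δ = 0.012 + 0.117 = 0.129.
Steady-state k*: s·k^0.37 = 0.129·k gives k* = (0.2/0.129)^(1/0.63) ≈ 2.0058.
MPK = 0.37·2.0058^(-0.63) ≈ 0.2387.
MPK > n+δ = 0.129, so the economy is dynamically efficient (under-saving).

dynamically efficient; MPK ≈ 0.2387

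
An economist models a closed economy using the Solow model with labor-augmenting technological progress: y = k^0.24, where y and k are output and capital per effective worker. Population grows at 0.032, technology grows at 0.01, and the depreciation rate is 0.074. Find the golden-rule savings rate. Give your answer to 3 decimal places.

Break-even investment rate: n + g + δ = 0.032 + 0.01 + 0.074 = 0.116.
At the golden rule MPK = n+g+δ, and in any Cobb-Douglas steady state s = (n+g+δ)·k/y = MPK·k/y = capital's share 0.24.

s_gold = 0.240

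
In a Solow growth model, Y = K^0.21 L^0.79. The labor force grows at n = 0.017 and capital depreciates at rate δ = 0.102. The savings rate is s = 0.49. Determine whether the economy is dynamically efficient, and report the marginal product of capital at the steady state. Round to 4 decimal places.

dynamically inefficient; MPK ≈ 0.0510

Break-even investment rate: n + δ = 0.017 + 0.102 = 0.119.
Steady-state k*: s·k^0.21 = 0.119·k gives k* = (0.49/0.119)^(1/0.79) ≈ 5.9984.
MPK = 0.21·5.9984^(-0.79) ≈ 0.0510.
MPK < n+δ = 0.119, so the economy is dynamically inefficient (over-saving).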